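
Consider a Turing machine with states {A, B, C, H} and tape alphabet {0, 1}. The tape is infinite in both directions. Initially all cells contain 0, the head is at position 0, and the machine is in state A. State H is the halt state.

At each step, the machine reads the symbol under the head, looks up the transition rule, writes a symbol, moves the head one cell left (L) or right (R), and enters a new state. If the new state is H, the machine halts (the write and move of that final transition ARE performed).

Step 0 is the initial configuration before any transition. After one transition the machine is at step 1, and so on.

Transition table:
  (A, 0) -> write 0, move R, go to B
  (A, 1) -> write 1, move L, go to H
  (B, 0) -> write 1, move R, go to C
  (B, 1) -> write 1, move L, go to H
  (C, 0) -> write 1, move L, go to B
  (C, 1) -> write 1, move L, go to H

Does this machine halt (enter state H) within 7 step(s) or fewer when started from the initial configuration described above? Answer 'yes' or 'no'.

Answer: yes

Derivation:
Step 1: in state A at pos 0, read 0 -> (A,0)->write 0,move R,goto B. Now: state=B, head=1, tape[-1..2]=0000 (head:   ^)
Step 2: in state B at pos 1, read 0 -> (B,0)->write 1,move R,goto C. Now: state=C, head=2, tape[-1..3]=00100 (head:    ^)
Step 3: in state C at pos 2, read 0 -> (C,0)->write 1,move L,goto B. Now: state=B, head=1, tape[-1..3]=00110 (head:   ^)
Step 4: in state B at pos 1, read 1 -> (B,1)->write 1,move L,goto H. Now: state=H, head=0, tape[-1..3]=00110 (head:  ^)
State H reached at step 4; 4 <= 7 -> yes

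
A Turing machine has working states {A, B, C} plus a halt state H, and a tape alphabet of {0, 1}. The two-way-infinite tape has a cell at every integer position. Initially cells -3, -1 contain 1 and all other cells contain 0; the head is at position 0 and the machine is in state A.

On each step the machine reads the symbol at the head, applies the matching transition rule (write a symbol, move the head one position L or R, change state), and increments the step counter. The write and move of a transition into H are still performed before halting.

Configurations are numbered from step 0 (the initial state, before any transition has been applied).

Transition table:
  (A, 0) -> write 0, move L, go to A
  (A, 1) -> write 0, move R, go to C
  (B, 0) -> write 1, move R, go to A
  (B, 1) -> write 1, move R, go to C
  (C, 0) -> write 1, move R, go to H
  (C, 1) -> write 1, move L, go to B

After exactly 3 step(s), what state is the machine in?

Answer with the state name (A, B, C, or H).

Step 1: in state A at pos 0, read 0 -> (A,0)->write 0,move L,goto A. Now: state=A, head=-1, tape[-4..1]=010100 (head:    ^)
Step 2: in state A at pos -1, read 1 -> (A,1)->write 0,move R,goto C. Now: state=C, head=0, tape[-4..1]=010000 (head:     ^)
Step 3: in state C at pos 0, read 0 -> (C,0)->write 1,move R,goto H. Now: state=H, head=1, tape[-4..2]=0100100 (head:      ^)

Answer: H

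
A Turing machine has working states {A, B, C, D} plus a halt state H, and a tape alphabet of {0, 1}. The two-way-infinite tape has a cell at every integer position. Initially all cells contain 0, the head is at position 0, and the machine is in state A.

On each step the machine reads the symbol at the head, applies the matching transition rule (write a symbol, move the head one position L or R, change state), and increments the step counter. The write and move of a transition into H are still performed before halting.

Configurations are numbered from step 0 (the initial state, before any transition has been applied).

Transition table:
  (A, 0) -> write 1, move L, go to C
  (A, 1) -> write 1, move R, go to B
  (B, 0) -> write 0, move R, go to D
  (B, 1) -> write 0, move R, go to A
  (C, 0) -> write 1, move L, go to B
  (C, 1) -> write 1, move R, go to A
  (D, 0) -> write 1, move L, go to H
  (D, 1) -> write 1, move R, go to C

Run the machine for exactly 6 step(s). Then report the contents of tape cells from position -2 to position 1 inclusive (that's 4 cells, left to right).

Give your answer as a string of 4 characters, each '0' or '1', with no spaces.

Step 1: in state A at pos 0, read 0 -> (A,0)->write 1,move L,goto C. Now: state=C, head=-1, tape[-2..1]=0010 (head:  ^)
Step 2: in state C at pos -1, read 0 -> (C,0)->write 1,move L,goto B. Now: state=B, head=-2, tape[-3..1]=00110 (head:  ^)
Step 3: in state B at pos -2, read 0 -> (B,0)->write 0,move R,goto D. Now: state=D, head=-1, tape[-3..1]=00110 (head:   ^)
Step 4: in state D at pos -1, read 1 -> (D,1)->write 1,move R,goto C. Now: state=C, head=0, tape[-3..1]=00110 (head:    ^)
Step 5: in state C at pos 0, read 1 -> (C,1)->write 1,move R,goto A. Now: state=A, head=1, tape[-3..2]=001100 (head:     ^)
Step 6: in state A at pos 1, read 0 -> (A,0)->write 1,move L,goto C. Now: state=C, head=0, tape[-3..2]=001110 (head:    ^)

Answer: 0111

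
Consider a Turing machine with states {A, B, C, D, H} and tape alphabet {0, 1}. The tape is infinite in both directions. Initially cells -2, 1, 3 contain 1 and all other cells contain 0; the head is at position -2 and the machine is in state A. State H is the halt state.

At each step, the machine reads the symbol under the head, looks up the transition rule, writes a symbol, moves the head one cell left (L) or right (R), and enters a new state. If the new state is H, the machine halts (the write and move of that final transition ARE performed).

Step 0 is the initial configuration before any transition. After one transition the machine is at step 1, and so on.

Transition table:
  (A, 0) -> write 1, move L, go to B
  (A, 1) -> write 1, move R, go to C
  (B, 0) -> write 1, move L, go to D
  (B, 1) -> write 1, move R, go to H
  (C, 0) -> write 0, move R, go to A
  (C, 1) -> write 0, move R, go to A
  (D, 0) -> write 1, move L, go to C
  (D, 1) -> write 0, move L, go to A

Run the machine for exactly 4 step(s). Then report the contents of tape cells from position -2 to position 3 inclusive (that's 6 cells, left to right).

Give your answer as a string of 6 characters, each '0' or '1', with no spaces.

Step 1: in state A at pos -2, read 1 -> (A,1)->write 1,move R,goto C. Now: state=C, head=-1, tape[-3..4]=01001010 (head:   ^)
Step 2: in state C at pos -1, read 0 -> (C,0)->write 0,move R,goto A. Now: state=A, head=0, tape[-3..4]=01001010 (head:    ^)
Step 3: in state A at pos 0, read 0 -> (A,0)->write 1,move L,goto B. Now: state=B, head=-1, tape[-3..4]=01011010 (head:   ^)
Step 4: in state B at pos -1, read 0 -> (B,0)->write 1,move L,goto D. Now: state=D, head=-2, tape[-3..4]=01111010 (head:  ^)

Answer: 111101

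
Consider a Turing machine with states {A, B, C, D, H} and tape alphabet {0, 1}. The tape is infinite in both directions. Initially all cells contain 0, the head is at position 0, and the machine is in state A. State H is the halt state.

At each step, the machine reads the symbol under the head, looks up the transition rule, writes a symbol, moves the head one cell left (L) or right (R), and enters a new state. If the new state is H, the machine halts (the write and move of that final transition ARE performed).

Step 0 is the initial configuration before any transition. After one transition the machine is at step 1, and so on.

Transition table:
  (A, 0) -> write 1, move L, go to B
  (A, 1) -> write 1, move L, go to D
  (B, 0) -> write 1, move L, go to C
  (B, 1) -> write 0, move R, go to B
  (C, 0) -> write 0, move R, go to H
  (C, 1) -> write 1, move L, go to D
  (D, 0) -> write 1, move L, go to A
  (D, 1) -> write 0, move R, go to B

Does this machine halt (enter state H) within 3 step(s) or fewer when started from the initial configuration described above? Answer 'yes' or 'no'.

Answer: yes

Derivation:
Step 1: in state A at pos 0, read 0 -> (A,0)->write 1,move L,goto B. Now: state=B, head=-1, tape[-2..1]=0010 (head:  ^)
Step 2: in state B at pos -1, read 0 -> (B,0)->write 1,move L,goto C. Now: state=C, head=-2, tape[-3..1]=00110 (head:  ^)
Step 3: in state C at pos -2, read 0 -> (C,0)->write 0,move R,goto H. Now: state=H, head=-1, tape[-3..1]=00110 (head:   ^)
State H reached at step 3; 3 <= 3 -> yes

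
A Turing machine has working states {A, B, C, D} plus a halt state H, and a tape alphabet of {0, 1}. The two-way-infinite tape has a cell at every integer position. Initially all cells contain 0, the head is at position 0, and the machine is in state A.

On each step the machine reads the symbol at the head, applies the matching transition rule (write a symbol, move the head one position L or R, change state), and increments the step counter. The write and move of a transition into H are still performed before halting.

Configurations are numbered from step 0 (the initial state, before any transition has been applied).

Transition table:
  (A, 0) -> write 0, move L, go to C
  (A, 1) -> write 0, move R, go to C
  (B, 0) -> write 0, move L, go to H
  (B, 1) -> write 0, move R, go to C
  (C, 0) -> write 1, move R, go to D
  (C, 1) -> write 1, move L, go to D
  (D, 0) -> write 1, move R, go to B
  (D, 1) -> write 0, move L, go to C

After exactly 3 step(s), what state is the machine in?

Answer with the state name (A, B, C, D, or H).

Step 1: in state A at pos 0, read 0 -> (A,0)->write 0,move L,goto C. Now: state=C, head=-1, tape[-2..1]=0000 (head:  ^)
Step 2: in state C at pos -1, read 0 -> (C,0)->write 1,move R,goto D. Now: state=D, head=0, tape[-2..1]=0100 (head:   ^)
Step 3: in state D at pos 0, read 0 -> (D,0)->write 1,move R,goto B. Now: state=B, head=1, tape[-2..2]=01100 (head:    ^)

Answer: B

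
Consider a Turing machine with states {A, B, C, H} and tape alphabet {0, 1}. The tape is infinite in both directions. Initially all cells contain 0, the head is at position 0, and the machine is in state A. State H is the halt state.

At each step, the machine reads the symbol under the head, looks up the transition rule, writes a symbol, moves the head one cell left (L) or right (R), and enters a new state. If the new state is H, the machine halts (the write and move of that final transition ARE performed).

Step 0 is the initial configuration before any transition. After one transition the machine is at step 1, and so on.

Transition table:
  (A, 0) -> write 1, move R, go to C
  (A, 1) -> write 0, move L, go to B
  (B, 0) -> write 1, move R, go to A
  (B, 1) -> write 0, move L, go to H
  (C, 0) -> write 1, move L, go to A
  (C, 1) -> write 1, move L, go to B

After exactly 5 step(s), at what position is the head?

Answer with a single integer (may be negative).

Step 1: in state A at pos 0, read 0 -> (A,0)->write 1,move R,goto C. Now: state=C, head=1, tape[-1..2]=0100 (head:   ^)
Step 2: in state C at pos 1, read 0 -> (C,0)->write 1,move L,goto A. Now: state=A, head=0, tape[-1..2]=0110 (head:  ^)
Step 3: in state A at pos 0, read 1 -> (A,1)->write 0,move L,goto B. Now: state=B, head=-1, tape[-2..2]=00010 (head:  ^)
Step 4: in state B at pos -1, read 0 -> (B,0)->write 1,move R,goto A. Now: state=A, head=0, tape[-2..2]=01010 (head:   ^)
Step 5: in state A at pos 0, read 0 -> (A,0)->write 1,move R,goto C. Now: state=C, head=1, tape[-2..2]=01110 (head:    ^)

Answer: 1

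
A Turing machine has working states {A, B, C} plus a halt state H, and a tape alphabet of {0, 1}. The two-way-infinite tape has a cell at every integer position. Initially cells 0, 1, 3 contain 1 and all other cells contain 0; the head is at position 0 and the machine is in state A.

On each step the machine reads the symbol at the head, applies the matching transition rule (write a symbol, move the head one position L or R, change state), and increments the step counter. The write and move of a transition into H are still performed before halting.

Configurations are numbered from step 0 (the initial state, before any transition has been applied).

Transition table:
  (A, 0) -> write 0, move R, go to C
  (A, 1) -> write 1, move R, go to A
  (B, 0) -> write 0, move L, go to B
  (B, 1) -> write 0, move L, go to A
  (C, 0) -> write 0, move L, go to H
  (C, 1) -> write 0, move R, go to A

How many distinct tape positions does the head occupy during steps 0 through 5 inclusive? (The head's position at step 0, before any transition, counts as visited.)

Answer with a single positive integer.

Step 1: in state A at pos 0, read 1 -> (A,1)->write 1,move R,goto A. Now: state=A, head=1, tape[-1..4]=011010 (head:   ^)
Step 2: in state A at pos 1, read 1 -> (A,1)->write 1,move R,goto A. Now: state=A, head=2, tape[-1..4]=011010 (head:    ^)
Step 3: in state A at pos 2, read 0 -> (A,0)->write 0,move R,goto C. Now: state=C, head=3, tape[-1..4]=011010 (head:     ^)
Step 4: in state C at pos 3, read 1 -> (C,1)->write 0,move R,goto A. Now: state=A, head=4, tape[-1..5]=0110000 (head:      ^)
Step 5: in state A at pos 4, read 0 -> (A,0)->write 0,move R,goto C. Now: state=C, head=5, tape[-1..6]=01100000 (head:       ^)
Head positions at steps 0..5: starting at 0, distinct positions visited = {0, 1, 2, 3, 4, 5} -> 6 position(s)

Answer: 6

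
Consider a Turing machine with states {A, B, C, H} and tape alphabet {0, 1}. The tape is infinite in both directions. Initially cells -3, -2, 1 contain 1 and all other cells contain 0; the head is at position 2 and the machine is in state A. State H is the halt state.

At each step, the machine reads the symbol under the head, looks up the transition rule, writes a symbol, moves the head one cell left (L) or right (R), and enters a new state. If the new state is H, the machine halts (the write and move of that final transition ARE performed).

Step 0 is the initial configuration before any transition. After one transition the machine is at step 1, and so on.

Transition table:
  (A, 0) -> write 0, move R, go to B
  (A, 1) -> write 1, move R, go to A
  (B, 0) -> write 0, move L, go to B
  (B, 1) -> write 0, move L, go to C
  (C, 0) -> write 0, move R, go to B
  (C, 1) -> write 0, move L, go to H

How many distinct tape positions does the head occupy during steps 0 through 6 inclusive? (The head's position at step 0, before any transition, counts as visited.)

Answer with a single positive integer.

Step 1: in state A at pos 2, read 0 -> (A,0)->write 0,move R,goto B. Now: state=B, head=3, tape[-4..4]=011001000 (head:        ^)
Step 2: in state B at pos 3, read 0 -> (B,0)->write 0,move L,goto B. Now: state=B, head=2, tape[-4..4]=011001000 (head:       ^)
Step 3: in state B at pos 2, read 0 -> (B,0)->write 0,move L,goto B. Now: state=B, head=1, tape[-4..4]=011001000 (head:      ^)
Step 4: in state B at pos 1, read 1 -> (B,1)->write 0,move L,goto C. Now: state=C, head=0, tape[-4..4]=011000000 (head:     ^)
Step 5: in state C at pos 0, read 0 -> (C,0)->write 0,move R,goto B. Now: state=B, head=1, tape[-4..4]=011000000 (head:      ^)
Step 6: in state B at pos 1, read 0 -> (B,0)->write 0,move L,goto B. Now: state=B, head=0, tape[-4..4]=011000000 (head:     ^)
Head positions at steps 0..6: starting at 2, distinct positions visited = {0, 1, 2, 3} -> 4 position(s)

Answer: 4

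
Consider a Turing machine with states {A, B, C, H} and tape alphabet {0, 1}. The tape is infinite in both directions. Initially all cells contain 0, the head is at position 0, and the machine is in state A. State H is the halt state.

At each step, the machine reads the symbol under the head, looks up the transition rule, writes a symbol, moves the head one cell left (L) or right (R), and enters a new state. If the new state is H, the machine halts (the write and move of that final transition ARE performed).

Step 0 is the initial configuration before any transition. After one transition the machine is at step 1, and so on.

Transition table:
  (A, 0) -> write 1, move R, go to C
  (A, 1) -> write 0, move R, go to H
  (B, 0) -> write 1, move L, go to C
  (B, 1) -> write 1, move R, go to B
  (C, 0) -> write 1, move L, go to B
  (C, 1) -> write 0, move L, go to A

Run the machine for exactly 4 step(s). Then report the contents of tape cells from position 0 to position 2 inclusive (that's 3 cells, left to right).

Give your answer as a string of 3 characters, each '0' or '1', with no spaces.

Step 1: in state A at pos 0, read 0 -> (A,0)->write 1,move R,goto C. Now: state=C, head=1, tape[-1..2]=0100 (head:   ^)
Step 2: in state C at pos 1, read 0 -> (C,0)->write 1,move L,goto B. Now: state=B, head=0, tape[-1..2]=0110 (head:  ^)
Step 3: in state B at pos 0, read 1 -> (B,1)->write 1,move R,goto B. Now: state=B, head=1, tape[-1..2]=0110 (head:   ^)
Step 4: in state B at pos 1, read 1 -> (B,1)->write 1,move R,goto B. Now: state=B, head=2, tape[-1..3]=01100 (head:    ^)

Answer: 110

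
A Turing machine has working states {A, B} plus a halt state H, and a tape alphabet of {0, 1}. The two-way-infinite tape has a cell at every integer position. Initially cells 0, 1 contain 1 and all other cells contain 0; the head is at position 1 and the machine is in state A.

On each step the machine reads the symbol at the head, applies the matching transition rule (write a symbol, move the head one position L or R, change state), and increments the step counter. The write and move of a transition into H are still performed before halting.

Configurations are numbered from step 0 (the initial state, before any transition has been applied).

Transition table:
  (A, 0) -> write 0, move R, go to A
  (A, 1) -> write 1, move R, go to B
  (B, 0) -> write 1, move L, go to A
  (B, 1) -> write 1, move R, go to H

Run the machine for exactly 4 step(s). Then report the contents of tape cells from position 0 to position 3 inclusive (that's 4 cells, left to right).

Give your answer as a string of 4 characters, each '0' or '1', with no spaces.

Step 1: in state A at pos 1, read 1 -> (A,1)->write 1,move R,goto B. Now: state=B, head=2, tape[-1..3]=01100 (head:    ^)
Step 2: in state B at pos 2, read 0 -> (B,0)->write 1,move L,goto A. Now: state=A, head=1, tape[-1..3]=01110 (head:   ^)
Step 3: in state A at pos 1, read 1 -> (A,1)->write 1,move R,goto B. Now: state=B, head=2, tape[-1..3]=01110 (head:    ^)
Step 4: in state B at pos 2, read 1 -> (B,1)->write 1,move R,goto H. Now: state=H, head=3, tape[-1..4]=011100 (head:     ^)

Answer: 1110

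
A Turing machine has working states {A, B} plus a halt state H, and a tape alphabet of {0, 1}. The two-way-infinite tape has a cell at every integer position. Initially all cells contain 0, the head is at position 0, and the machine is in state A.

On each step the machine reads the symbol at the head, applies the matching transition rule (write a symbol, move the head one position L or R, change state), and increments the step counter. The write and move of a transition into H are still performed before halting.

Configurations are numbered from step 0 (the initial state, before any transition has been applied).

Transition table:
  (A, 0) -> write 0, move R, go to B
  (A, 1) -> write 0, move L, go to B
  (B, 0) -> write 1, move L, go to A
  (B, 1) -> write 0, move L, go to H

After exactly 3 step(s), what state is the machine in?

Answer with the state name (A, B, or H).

Answer: B

Derivation:
Step 1: in state A at pos 0, read 0 -> (A,0)->write 0,move R,goto B. Now: state=B, head=1, tape[-1..2]=0000 (head:   ^)
Step 2: in state B at pos 1, read 0 -> (B,0)->write 1,move L,goto A. Now: state=A, head=0, tape[-1..2]=0010 (head:  ^)
Step 3: in state A at pos 0, read 0 -> (A,0)->write 0,move R,goto B. Now: state=B, head=1, tape[-1..2]=0010 (head:   ^)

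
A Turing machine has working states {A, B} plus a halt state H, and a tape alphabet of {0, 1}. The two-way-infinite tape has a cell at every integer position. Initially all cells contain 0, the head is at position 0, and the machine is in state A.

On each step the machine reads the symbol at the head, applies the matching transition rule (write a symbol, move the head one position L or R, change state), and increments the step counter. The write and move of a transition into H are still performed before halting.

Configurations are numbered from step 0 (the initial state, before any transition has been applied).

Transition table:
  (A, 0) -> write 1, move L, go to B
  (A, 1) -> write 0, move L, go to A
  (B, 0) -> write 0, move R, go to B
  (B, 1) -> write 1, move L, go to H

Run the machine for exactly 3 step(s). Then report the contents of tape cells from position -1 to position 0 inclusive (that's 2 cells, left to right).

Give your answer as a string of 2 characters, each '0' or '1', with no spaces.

Step 1: in state A at pos 0, read 0 -> (A,0)->write 1,move L,goto B. Now: state=B, head=-1, tape[-2..1]=0010 (head:  ^)
Step 2: in state B at pos -1, read 0 -> (B,0)->write 0,move R,goto B. Now: state=B, head=0, tape[-2..1]=0010 (head:   ^)
Step 3: in state B at pos 0, read 1 -> (B,1)->write 1,move L,goto H. Now: state=H, head=-1, tape[-2..1]=0010 (head:  ^)

Answer: 01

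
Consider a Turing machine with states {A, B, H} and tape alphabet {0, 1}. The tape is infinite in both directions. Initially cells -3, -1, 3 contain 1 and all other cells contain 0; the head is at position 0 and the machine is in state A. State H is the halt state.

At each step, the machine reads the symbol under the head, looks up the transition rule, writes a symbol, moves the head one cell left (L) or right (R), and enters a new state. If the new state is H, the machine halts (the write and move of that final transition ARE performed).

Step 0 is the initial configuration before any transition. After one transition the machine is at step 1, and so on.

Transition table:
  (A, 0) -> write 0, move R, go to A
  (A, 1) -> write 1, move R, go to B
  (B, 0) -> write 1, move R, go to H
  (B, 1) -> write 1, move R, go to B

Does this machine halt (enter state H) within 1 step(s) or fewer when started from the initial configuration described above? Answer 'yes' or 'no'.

Step 1: in state A at pos 0, read 0 -> (A,0)->write 0,move R,goto A. Now: state=A, head=1, tape[-4..4]=010100010 (head:      ^)
After 1 step(s): state = A (not H) -> not halted within 1 -> no

Answer: no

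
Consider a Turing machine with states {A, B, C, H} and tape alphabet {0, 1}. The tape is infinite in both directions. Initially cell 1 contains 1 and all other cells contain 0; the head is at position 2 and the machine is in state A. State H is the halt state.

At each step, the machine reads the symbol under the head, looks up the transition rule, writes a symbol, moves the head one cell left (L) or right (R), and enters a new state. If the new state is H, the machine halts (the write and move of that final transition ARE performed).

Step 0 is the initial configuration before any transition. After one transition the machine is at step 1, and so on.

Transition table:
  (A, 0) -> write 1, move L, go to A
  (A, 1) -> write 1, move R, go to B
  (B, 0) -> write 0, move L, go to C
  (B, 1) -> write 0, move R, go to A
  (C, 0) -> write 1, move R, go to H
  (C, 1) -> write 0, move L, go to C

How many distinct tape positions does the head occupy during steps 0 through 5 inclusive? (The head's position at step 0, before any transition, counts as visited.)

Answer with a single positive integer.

Answer: 3

Derivation:
Step 1: in state A at pos 2, read 0 -> (A,0)->write 1,move L,goto A. Now: state=A, head=1, tape[0..3]=0110 (head:  ^)
Step 2: in state A at pos 1, read 1 -> (A,1)->write 1,move R,goto B. Now: state=B, head=2, tape[0..3]=0110 (head:   ^)
Step 3: in state B at pos 2, read 1 -> (B,1)->write 0,move R,goto A. Now: state=A, head=3, tape[0..4]=01000 (head:    ^)
Step 4: in state A at pos 3, read 0 -> (A,0)->write 1,move L,goto A. Now: state=A, head=2, tape[0..4]=01010 (head:   ^)
Step 5: in state A at pos 2, read 0 -> (A,0)->write 1,move L,goto A. Now: state=A, head=1, tape[0..4]=01110 (head:  ^)
Head positions at steps 0..5: starting at 2, distinct positions visited = {1, 2, 3} -> 3 position(s)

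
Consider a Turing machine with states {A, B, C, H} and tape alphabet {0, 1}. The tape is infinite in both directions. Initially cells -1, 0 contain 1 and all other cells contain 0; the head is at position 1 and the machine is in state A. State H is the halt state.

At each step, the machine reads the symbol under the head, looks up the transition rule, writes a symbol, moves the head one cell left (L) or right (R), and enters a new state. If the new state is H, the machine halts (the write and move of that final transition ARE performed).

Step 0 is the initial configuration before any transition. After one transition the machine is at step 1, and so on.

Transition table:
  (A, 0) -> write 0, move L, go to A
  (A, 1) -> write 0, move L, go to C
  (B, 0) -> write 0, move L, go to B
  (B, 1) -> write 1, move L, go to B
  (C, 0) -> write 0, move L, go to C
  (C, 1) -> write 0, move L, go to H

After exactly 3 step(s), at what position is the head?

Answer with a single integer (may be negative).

Answer: -2

Derivation:
Step 1: in state A at pos 1, read 0 -> (A,0)->write 0,move L,goto A. Now: state=A, head=0, tape[-2..2]=01100 (head:   ^)
Step 2: in state A at pos 0, read 1 -> (A,1)->write 0,move L,goto C. Now: state=C, head=-1, tape[-2..2]=01000 (head:  ^)
Step 3: in state C at pos -1, read 1 -> (C,1)->write 0,move L,goto H. Now: state=H, head=-2, tape[-3..2]=000000 (head:  ^)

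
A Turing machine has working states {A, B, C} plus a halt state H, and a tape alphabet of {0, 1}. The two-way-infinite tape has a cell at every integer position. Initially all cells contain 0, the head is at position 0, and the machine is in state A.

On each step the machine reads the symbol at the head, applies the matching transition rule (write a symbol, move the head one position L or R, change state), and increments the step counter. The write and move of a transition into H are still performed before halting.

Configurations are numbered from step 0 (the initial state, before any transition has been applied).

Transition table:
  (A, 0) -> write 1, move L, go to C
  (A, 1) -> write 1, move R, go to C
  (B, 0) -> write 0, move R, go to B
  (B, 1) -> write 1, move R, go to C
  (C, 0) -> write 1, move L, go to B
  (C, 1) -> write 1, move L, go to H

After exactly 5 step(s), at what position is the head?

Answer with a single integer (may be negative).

Step 1: in state A at pos 0, read 0 -> (A,0)->write 1,move L,goto C. Now: state=C, head=-1, tape[-2..1]=0010 (head:  ^)
Step 2: in state C at pos -1, read 0 -> (C,0)->write 1,move L,goto B. Now: state=B, head=-2, tape[-3..1]=00110 (head:  ^)
Step 3: in state B at pos -2, read 0 -> (B,0)->write 0,move R,goto B. Now: state=B, head=-1, tape[-3..1]=00110 (head:   ^)
Step 4: in state B at pos -1, read 1 -> (B,1)->write 1,move R,goto C. Now: state=C, head=0, tape[-3..1]=00110 (head:    ^)
Step 5: in state C at pos 0, read 1 -> (C,1)->write 1,move L,goto H. Now: state=H, head=-1, tape[-3..1]=00110 (head:   ^)

Answer: -1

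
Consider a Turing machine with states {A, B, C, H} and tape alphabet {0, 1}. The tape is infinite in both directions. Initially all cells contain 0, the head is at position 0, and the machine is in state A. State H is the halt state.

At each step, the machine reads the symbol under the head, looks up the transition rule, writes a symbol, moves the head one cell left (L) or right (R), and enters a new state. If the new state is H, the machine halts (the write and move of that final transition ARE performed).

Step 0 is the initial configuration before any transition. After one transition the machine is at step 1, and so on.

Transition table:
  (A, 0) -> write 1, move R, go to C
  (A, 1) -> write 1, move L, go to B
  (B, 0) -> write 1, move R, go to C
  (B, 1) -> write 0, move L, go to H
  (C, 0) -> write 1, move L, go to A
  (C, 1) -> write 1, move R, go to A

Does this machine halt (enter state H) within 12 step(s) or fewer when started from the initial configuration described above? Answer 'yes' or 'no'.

Step 1: in state A at pos 0, read 0 -> (A,0)->write 1,move R,goto C. Now: state=C, head=1, tape[-1..2]=0100 (head:   ^)
Step 2: in state C at pos 1, read 0 -> (C,0)->write 1,move L,goto A. Now: state=A, head=0, tape[-1..2]=0110 (head:  ^)
Step 3: in state A at pos 0, read 1 -> (A,1)->write 1,move L,goto B. Now: state=B, head=-1, tape[-2..2]=00110 (head:  ^)
Step 4: in state B at pos -1, read 0 -> (B,0)->write 1,move R,goto C. Now: state=C, head=0, tape[-2..2]=01110 (head:   ^)
Step 5: in state C at pos 0, read 1 -> (C,1)->write 1,move R,goto A. Now: state=A, head=1, tape[-2..2]=01110 (head:    ^)
Step 6: in state A at pos 1, read 1 -> (A,1)->write 1,move L,goto B. Now: state=B, head=0, tape[-2..2]=01110 (head:   ^)
Step 7: in state B at pos 0, read 1 -> (B,1)->write 0,move L,goto H. Now: state=H, head=-1, tape[-2..2]=01010 (head:  ^)
State H reached at step 7; 7 <= 12 -> yes

Answer: yes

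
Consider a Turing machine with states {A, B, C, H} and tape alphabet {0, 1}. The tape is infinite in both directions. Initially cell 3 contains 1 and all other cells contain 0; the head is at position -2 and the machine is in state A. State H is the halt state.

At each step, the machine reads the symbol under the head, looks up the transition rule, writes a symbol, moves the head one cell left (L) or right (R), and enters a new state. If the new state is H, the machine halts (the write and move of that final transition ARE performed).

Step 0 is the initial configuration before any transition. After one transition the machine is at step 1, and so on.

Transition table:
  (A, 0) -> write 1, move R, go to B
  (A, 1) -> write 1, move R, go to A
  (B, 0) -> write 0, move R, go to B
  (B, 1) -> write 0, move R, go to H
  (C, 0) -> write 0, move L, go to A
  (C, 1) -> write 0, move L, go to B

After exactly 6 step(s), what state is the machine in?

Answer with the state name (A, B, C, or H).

Step 1: in state A at pos -2, read 0 -> (A,0)->write 1,move R,goto B. Now: state=B, head=-1, tape[-3..4]=01000010 (head:   ^)
Step 2: in state B at pos -1, read 0 -> (B,0)->write 0,move R,goto B. Now: state=B, head=0, tape[-3..4]=01000010 (head:    ^)
Step 3: in state B at pos 0, read 0 -> (B,0)->write 0,move R,goto B. Now: state=B, head=1, tape[-3..4]=01000010 (head:     ^)
Step 4: in state B at pos 1, read 0 -> (B,0)->write 0,move R,goto B. Now: state=B, head=2, tape[-3..4]=01000010 (head:      ^)
Step 5: in state B at pos 2, read 0 -> (B,0)->write 0,move R,goto B. Now: state=B, head=3, tape[-3..4]=01000010 (head:       ^)
Step 6: in state B at pos 3, read 1 -> (B,1)->write 0,move R,goto H. Now: state=H, head=4, tape[-3..5]=010000000 (head:        ^)

Answer: H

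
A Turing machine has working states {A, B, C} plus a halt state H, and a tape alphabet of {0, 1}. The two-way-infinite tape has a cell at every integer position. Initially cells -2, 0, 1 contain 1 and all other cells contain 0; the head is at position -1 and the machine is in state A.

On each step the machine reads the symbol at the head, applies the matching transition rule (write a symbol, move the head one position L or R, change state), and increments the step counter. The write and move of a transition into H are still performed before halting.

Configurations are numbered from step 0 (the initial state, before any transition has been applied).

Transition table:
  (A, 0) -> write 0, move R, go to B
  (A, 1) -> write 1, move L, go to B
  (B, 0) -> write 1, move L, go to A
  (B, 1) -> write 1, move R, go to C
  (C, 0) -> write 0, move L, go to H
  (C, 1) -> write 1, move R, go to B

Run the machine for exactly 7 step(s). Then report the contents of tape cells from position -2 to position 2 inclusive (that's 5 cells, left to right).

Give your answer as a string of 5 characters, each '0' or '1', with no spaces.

Step 1: in state A at pos -1, read 0 -> (A,0)->write 0,move R,goto B. Now: state=B, head=0, tape[-3..2]=010110 (head:    ^)
Step 2: in state B at pos 0, read 1 -> (B,1)->write 1,move R,goto C. Now: state=C, head=1, tape[-3..2]=010110 (head:     ^)
Step 3: in state C at pos 1, read 1 -> (C,1)->write 1,move R,goto B. Now: state=B, head=2, tape[-3..3]=0101100 (head:      ^)
Step 4: in state B at pos 2, read 0 -> (B,0)->write 1,move L,goto A. Now: state=A, head=1, tape[-3..3]=0101110 (head:     ^)
Step 5: in state A at pos 1, read 1 -> (A,1)->write 1,move L,goto B. Now: state=B, head=0, tape[-3..3]=0101110 (head:    ^)
Step 6: in state B at pos 0, read 1 -> (B,1)->write 1,move R,goto C. Now: state=C, head=1, tape[-3..3]=0101110 (head:     ^)
Step 7: in state C at pos 1, read 1 -> (C,1)->write 1,move R,goto B. Now: state=B, head=2, tape[-3..3]=0101110 (head:      ^)

Answer: 10111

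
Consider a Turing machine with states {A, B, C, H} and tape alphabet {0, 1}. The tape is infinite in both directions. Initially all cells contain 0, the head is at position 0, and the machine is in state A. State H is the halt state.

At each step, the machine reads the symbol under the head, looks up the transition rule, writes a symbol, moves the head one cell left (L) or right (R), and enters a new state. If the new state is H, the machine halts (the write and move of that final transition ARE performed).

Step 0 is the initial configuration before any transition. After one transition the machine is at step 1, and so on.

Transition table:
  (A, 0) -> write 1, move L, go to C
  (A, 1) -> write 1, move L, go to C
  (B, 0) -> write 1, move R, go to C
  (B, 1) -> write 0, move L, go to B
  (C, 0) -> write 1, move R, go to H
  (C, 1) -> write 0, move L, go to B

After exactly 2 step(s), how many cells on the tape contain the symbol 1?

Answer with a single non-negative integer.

Answer: 2

Derivation:
Step 1: in state A at pos 0, read 0 -> (A,0)->write 1,move L,goto C. Now: state=C, head=-1, tape[-2..1]=0010 (head:  ^)
Step 2: in state C at pos -1, read 0 -> (C,0)->write 1,move R,goto H. Now: state=H, head=0, tape[-2..1]=0110 (head:   ^)
Cells containing 1 after step 2: {-1, 0} -> 2 cell(s)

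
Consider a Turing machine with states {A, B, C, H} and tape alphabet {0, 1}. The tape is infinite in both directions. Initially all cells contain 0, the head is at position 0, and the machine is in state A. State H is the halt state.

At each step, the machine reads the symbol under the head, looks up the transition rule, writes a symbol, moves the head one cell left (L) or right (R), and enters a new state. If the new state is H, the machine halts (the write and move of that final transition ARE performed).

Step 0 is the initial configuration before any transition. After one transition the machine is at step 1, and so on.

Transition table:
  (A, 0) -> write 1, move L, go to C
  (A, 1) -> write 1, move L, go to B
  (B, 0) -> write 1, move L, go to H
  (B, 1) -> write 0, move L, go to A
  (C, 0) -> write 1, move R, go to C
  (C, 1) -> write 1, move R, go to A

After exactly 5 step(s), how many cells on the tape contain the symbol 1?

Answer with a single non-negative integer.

Step 1: in state A at pos 0, read 0 -> (A,0)->write 1,move L,goto C. Now: state=C, head=-1, tape[-2..1]=0010 (head:  ^)
Step 2: in state C at pos -1, read 0 -> (C,0)->write 1,move R,goto C. Now: state=C, head=0, tape[-2..1]=0110 (head:   ^)
Step 3: in state C at pos 0, read 1 -> (C,1)->write 1,move R,goto A. Now: state=A, head=1, tape[-2..2]=01100 (head:    ^)
Step 4: in state A at pos 1, read 0 -> (A,0)->write 1,move L,goto C. Now: state=C, head=0, tape[-2..2]=01110 (head:   ^)
Step 5: in state C at pos 0, read 1 -> (C,1)->write 1,move R,goto A. Now: state=A, head=1, tape[-2..2]=01110 (head:    ^)
Cells containing 1 after step 5: {-1, 0, 1} -> 3 cell(s)

Answer: 3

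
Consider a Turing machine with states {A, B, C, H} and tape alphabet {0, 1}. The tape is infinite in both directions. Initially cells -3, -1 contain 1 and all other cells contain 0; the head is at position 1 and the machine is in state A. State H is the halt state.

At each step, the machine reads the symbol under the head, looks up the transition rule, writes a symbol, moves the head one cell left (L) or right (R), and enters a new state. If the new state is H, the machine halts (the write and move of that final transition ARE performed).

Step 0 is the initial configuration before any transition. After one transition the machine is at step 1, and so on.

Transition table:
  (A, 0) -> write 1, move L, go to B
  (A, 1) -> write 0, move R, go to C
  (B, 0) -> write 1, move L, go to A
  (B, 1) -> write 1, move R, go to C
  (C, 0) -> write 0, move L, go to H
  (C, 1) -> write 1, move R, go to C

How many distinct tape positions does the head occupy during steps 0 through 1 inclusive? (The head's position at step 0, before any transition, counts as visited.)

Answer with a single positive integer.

Answer: 2

Derivation:
Step 1: in state A at pos 1, read 0 -> (A,0)->write 1,move L,goto B. Now: state=B, head=0, tape[-4..2]=0101010 (head:     ^)
Head positions at steps 0..1: starting at 1, distinct positions visited = {0, 1} -> 2 position(s)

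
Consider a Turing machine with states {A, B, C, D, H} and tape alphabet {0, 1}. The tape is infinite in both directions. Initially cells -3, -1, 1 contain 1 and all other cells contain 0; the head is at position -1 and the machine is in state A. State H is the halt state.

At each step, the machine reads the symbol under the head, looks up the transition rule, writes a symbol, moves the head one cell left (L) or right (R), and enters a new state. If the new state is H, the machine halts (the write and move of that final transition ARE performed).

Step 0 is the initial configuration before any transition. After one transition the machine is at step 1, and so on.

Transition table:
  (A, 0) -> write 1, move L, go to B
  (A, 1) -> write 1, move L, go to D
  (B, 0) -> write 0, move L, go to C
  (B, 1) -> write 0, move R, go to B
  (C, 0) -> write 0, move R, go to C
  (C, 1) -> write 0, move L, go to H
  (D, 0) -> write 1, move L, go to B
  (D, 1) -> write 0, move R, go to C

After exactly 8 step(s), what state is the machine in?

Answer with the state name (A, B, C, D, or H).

Answer: C

Derivation:
Step 1: in state A at pos -1, read 1 -> (A,1)->write 1,move L,goto D. Now: state=D, head=-2, tape[-4..2]=0101010 (head:   ^)
Step 2: in state D at pos -2, read 0 -> (D,0)->write 1,move L,goto B. Now: state=B, head=-3, tape[-4..2]=0111010 (head:  ^)
Step 3: in state B at pos -3, read 1 -> (B,1)->write 0,move R,goto B. Now: state=B, head=-2, tape[-4..2]=0011010 (head:   ^)
Step 4: in state B at pos -2, read 1 -> (B,1)->write 0,move R,goto B. Now: state=B, head=-1, tape[-4..2]=0001010 (head:    ^)
Step 5: in state B at pos -1, read 1 -> (B,1)->write 0,move R,goto B. Now: state=B, head=0, tape[-4..2]=0000010 (head:     ^)
Step 6: in state B at pos 0, read 0 -> (B,0)->write 0,move L,goto C. Now: state=C, head=-1, tape[-4..2]=0000010 (head:    ^)
Step 7: in state C at pos -1, read 0 -> (C,0)->write 0,move R,goto C. Now: state=C, head=0, tape[-4..2]=0000010 (head:     ^)
Step 8: in state C at pos 0, read 0 -> (C,0)->write 0,move R,goto C. Now: state=C, head=1, tape[-4..2]=0000010 (head:      ^)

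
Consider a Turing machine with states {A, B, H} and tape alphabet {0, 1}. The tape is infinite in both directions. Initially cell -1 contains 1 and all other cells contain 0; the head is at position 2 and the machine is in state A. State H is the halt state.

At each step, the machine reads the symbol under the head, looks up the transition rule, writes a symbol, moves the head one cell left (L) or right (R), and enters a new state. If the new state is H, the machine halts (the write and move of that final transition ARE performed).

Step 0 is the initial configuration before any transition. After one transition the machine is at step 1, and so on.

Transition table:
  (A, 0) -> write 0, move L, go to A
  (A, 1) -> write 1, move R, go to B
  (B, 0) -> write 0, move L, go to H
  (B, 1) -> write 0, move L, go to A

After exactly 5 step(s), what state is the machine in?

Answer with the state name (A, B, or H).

Step 1: in state A at pos 2, read 0 -> (A,0)->write 0,move L,goto A. Now: state=A, head=1, tape[-2..3]=010000 (head:    ^)
Step 2: in state A at pos 1, read 0 -> (A,0)->write 0,move L,goto A. Now: state=A, head=0, tape[-2..3]=010000 (head:   ^)
Step 3: in state A at pos 0, read 0 -> (A,0)->write 0,move L,goto A. Now: state=A, head=-1, tape[-2..3]=010000 (head:  ^)
Step 4: in state A at pos -1, read 1 -> (A,1)->write 1,move R,goto B. Now: state=B, head=0, tape[-2..3]=010000 (head:   ^)
Step 5: in state B at pos 0, read 0 -> (B,0)->write 0,move L,goto H. Now: state=H, head=-1, tape[-2..3]=010000 (head:  ^)

Answer: H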